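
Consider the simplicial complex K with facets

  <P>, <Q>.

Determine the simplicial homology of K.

Order the vertices as P < Q. Listing each simplex with vertices in this order, K has dimension 0 with simplices:

  0-simplices (2): P, Q

so the chain groups are C_0 ≅ Z^2.

Now H_k = ker ∂_k / im ∂_{k+1}, so:

  H_0: rank C_0 − rank ∂_1 = 2 − 0 = 2, and there is no ∂_1, so H_0 ≅ Z^2.

H_0 = Z^2.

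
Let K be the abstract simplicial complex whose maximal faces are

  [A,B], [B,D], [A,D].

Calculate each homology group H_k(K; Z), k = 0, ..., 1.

H_0 ≅ Z,  H_1 ≅ Z.

We work with the vertex ordering A < B < D. The simplices of K, each written with vertices in increasing order, are:

  0-simplices (3): A, B, D
  1-simplices (3): AB, AD, BD

giving chain groups C_0 ≅ Z^3, C_1 ≅ Z^3.

The boundary map ∂_1: C_1 → C_0 sends each edge [p,q] (with p < q) to q − p. For instance
  ∂BD = D − B.
The 3×3 boundary matrix has rank 2 and Smith normal form diag(1,1).

Computing H_k = (kernel of ∂_k) / (image of ∂_{k+1}):

  H_0: rank C_0 − rank ∂_1 = 3 − 2 = 1, and the invariant factors of ∂_1 are all 1, so H_0 ≅ Z.
  H_1: rank ker ∂_1 − rank ∂_2 = (3 − 2) − 0 = 1, and there is no ∂_2, so H_1 ≅ Z.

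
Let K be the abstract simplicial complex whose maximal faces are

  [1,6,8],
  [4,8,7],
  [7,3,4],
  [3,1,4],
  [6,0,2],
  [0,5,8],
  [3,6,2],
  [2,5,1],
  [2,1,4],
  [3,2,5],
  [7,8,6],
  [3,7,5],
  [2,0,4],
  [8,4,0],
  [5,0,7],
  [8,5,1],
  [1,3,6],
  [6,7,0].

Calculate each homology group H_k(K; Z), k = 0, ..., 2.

H_0 ≅ Z,  H_1 ≅ Z ⊕ Z/2,  H_2 = 0.

Fix the vertex order 0 < 1 < 2 < 3 < 4 < 5 < 6 < 7 < 8 and write every simplex with vertices in increasing order. Then dim K = 2 and the simplices of K are:

  0-simplices (9): [0], [1], [2], [3], [4], [5], [6], [7], [8]
  1-simplices (27): (27 of them)
  2-simplices (18): [0,2,4], [0,2,6], [0,4,8], [0,5,7], [0,5,8], [0,6,7], [1,2,4], [1,2,5], [1,3,4], [1,3,6], [1,5,8], [1,6,8], [2,3,5], [2,3,6], [3,4,7], [3,5,7], [4,7,8], [6,7,8]

so the chain groups are C_0 ≅ Z^9, C_1 ≅ Z^27, C_2 ≅ Z^18.

∂_1: C_1 → C_0 maps an edge to its endpoints' difference, ∂[p,q] = q − p. For instance
  ∂[6,7] = [7] − [6].
The resulting 9×27 matrix has rank 8, and its Smith normal form has invariant factors (1,1,1,1,1,1,1,1).

The boundary map ∂_2: C_2 → C_1 maps a triangle to the signed sum of its edges. For instance
  ∂[0,2,4] = [2,4] − [0,4] + [0,2],
  ∂[0,4,8] = [4,8] − [0,8] + [0,4].
As a 27×18 matrix over Z this has rank 18, with invariant factors (1,1,1,1,1,1,1,1,1,1,1,1,1,1,1,1,1,2).

Now H_k = ker ∂_k / im ∂_{k+1}, so:

  H_0: rank C_0 − rank ∂_1 = 9 − 8 = 1, and the invariant factors of ∂_1 are all 1, so H_0 = Z.
  H_1: rank ker ∂_1 − rank ∂_2 = (27 − 8) − 18 = 1, and ∂_2 has invariant factor 2 > 1, so H_1 = Z ⊕ Z/2.
  H_2: rank ker ∂_2 − rank ∂_3 = (18 − 18) − 0 = 0, and there is no ∂_3, so H_2 = 0.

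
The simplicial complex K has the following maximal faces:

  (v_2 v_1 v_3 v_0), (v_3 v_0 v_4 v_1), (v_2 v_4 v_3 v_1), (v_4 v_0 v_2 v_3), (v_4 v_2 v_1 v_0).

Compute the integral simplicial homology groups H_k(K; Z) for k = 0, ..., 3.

Take the total order v_0 < v_1 < v_2 < v_3 < v_4 on the vertex set. Then K (dimension 3) consists of the simplices:

  0-simplices (5): [v_0], [v_1], [v_2], [v_3], [v_4]
  1-simplices (10): [v_0,v_1], [v_0,v_2], [v_0,v_3], [v_0,v_4], [v_1,v_2], [v_1,v_3], [v_1,v_4], [v_2,v_3], [v_2,v_4], [v_3,v_4]
  2-simplices (10): [v_0,v_1,v_2], [v_0,v_1,v_3], [v_0,v_1,v_4], [v_0,v_2,v_3], [v_0,v_2,v_4], [v_0,v_3,v_4], [v_1,v_2,v_3], [v_1,v_2,v_4], [v_1,v_3,v_4], [v_2,v_3,v_4]
  3-simplices (5): [v_0,v_1,v_2,v_3], [v_0,v_1,v_2,v_4], [v_0,v_1,v_3,v_4], [v_0,v_2,v_3,v_4], [v_1,v_2,v_3,v_4]

so the chain groups are C_0 ≅ Z^5, C_1 ≅ Z^10, C_2 ≅ Z^10, C_3 ≅ Z^5.

∂_1: C_1 → C_0 sends each edge [p,q] (with p < q) to q − p. For instance
  ∂[v_2,v_3] = [v_3] − [v_2].
The 5×10 boundary matrix has rank 4 and Smith normal form diag(1,1,1,1).

Boundary ∂_2: C_2 → C_1 acts by ∂[p,q,r] = [q,r] − [p,r] + [p,q]. For instance
  ∂[v_0,v_2,v_4] = [v_2,v_4] − [v_0,v_4] + [v_0,v_2],
  ∂[v_2,v_3,v_4] = [v_3,v_4] − [v_2,v_4] + [v_2,v_3].
The 10×10 boundary matrix has rank 6 and Smith normal form diag(1,1,1,1,1,1).

The boundary map ∂_3: C_3 → C_2 sends each 3-simplex σ to the alternating sum Σ_i (−1)^i (σ with its i-th vertex removed). For instance
  ∂[v_1,v_2,v_3,v_4] = [v_2,v_3,v_4] − [v_1,v_3,v_4] + [v_1,v_2,v_4] − [v_1,v_2,v_3],
  ∂[v_0,v_1,v_2,v_4] = [v_1,v_2,v_4] − [v_0,v_2,v_4] + [v_0,v_1,v_4] − [v_0,v_1,v_2].
As a 10×5 matrix over Z this has rank 4, with invariant factors (1,1,1,1).

Reading off H_k = ker ∂_k / im ∂_{k+1}:

  H_0: rank C_0 − rank ∂_1 = 5 − 4 = 1, and the invariant factors of ∂_1 are all 1, so H_0 ≅ Z.
  H_1: rank ker ∂_1 − rank ∂_2 = (10 − 4) − 6 = 0, and the invariant factors of ∂_2 are all 1, so H_1 ≅ 0.
  H_2: rank ker ∂_2 − rank ∂_3 = (10 − 6) − 4 = 0, and the invariant factors of ∂_3 are all 1, so H_2 ≅ 0.
  H_3: rank ker ∂_3 − rank ∂_4 = (5 − 4) − 0 = 1, and there is no ∂_4, so H_3 ≅ Z.

H_0 ≅ Z,  H_1 = 0,  H_2 = 0,  H_3 ≅ Z.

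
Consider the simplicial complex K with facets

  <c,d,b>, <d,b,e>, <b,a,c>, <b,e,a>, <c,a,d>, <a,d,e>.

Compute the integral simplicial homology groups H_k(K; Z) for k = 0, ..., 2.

Take the total order a < b < c < d < e on the vertex set. Then K (dimension 2) consists of the simplices:

  0-simplices (5): a, b, c, d, e
  1-simplices (9): ab, ac, ad, ae, bc, bd, be, cd, de
  2-simplices (6): abc, abe, acd, ade, bcd, bde

Hence C_0 ≅ Z^5, C_1 ≅ Z^9, C_2 ≅ Z^6.

Boundary ∂_1: C_1 → C_0 sends each edge [p,q] (with p < q) to q − p. For instance
  ∂ae = e − a.
As a 5×9 matrix over Z this has rank 4, with invariant factors (1,1,1,1).

Boundary ∂_2: C_2 → C_1 maps a triangle to the signed sum of its edges. For instance
  ∂ade = de − ae + ad,
  ∂abe = be − ae + ab.
This gives a 9×6 integer matrix of rank 5; reducing to Smith normal form yields diagonal entries (1,1,1,1,1).

Reading off H_k = ker ∂_k / im ∂_{k+1}:

  H_0: rank C_0 − rank ∂_1 = 5 − 4 = 1, and the invariant factors of ∂_1 are all 1, so H_0 ≅ Z.
  H_1: rank ker ∂_1 − rank ∂_2 = (9 − 4) − 5 = 0, and the invariant factors of ∂_2 are all 1, so H_1 ≅ 0.
  H_2: rank ker ∂_2 − rank ∂_3 = (6 − 5) − 0 = 1, and there is no ∂_3, so H_2 ≅ Z.

H_0 = Z,  H_1 = 0,  H_2 = Z.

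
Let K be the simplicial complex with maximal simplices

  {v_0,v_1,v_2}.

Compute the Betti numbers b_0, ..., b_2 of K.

Take the total order v_0 < v_1 < v_2 on the vertex set. Then K (dimension 2) consists of the simplices:

  0-simplices (3): [v_0], [v_1], [v_2]
  1-simplices (3): [v_0,v_1], [v_0,v_2], [v_1,v_2]
  2-simplices (1): [v_0,v_1,v_2]

so the chain groups are C_0 ≅ Z^3, C_1 ≅ Z^3, C_2 ≅ Z^1.

∂_1: C_1 → C_0 is given by ∂[p,q] = [q] − [p]. For instance
  ∂[v_0,v_2] = [v_2] − [v_0].
The 3×3 boundary matrix has rank 2 and Smith normal form diag(1,1).

Boundary ∂_2: C_2 → C_1 sends each 2-simplex [p,q,r] to [q,r] − [p,r] + [p,q]. For instance
  ∂[v_0,v_1,v_2] = [v_1,v_2] − [v_0,v_2] + [v_0,v_1].
The resulting 3×1 matrix has rank 1, and its Smith normal form has invariant factors (1).

Computing H_k = (kernel of ∂_k) / (image of ∂_{k+1}):

  H_0: rank C_0 − rank ∂_1 = 3 − 2 = 1, and the invariant factors of ∂_1 are all 1, so H_0 = Z.
  H_1: rank ker ∂_1 − rank ∂_2 = (3 − 2) − 1 = 0, and the invariant factors of ∂_2 are all 1, so H_1 = 0.
  H_2: rank ker ∂_2 − rank ∂_3 = (1 − 1) − 0 = 0, and there is no ∂_3, so H_2 = 0.

Hence the Betti numbers are b_0 = 1, b_1 = 0, b_2 = 0.

b_0 = 1, b_1 = 0, b_2 = 0.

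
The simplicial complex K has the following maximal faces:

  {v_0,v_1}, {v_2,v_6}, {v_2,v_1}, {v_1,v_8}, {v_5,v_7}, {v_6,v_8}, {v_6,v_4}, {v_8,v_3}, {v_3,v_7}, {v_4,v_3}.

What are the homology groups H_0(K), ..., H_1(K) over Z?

H_0 ≅ Z,  H_1 ≅ Z^2.

Order the vertices as v_0 < v_1 < v_2 < v_3 < v_4 < v_5 < v_6 < v_7 < v_8. Listing each simplex with vertices in this order, K has dimension 1 with simplices:

  0-simplices (9): [v_0], [v_1], [v_2], [v_3], [v_4], [v_5], [v_6], [v_7], [v_8]
  1-simplices (10): [v_0,v_1], [v_1,v_2], [v_1,v_8], [v_2,v_6], [v_3,v_4], [v_3,v_7], [v_3,v_8], [v_4,v_6], [v_5,v_7], [v_6,v_8]

giving chain groups C_0 ≅ Z^9, C_1 ≅ Z^10.

The boundary map ∂_1: C_1 → C_0 sends each edge [p,q] (with p < q) to q − p. For instance
  ∂[v_3,v_4] = [v_4] − [v_3].
This gives a 9×10 integer matrix of rank 8; reducing to Smith normal form yields diagonal entries (1,1,1,1,1,1,1,1).

From H_k ≅ ker(∂_k) / im(∂_{k+1}) we obtain:

  H_0: rank C_0 − rank ∂_1 = 9 − 8 = 1, and the invariant factors of ∂_1 are all 1, so H_0 ≅ Z.
  H_1: rank ker ∂_1 − rank ∂_2 = (10 − 8) − 0 = 2, and there is no ∂_2, so H_1 ≅ Z^2.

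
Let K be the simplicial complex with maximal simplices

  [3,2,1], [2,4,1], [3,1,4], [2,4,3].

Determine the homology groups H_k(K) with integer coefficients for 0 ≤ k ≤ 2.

Order the vertices as 1 < 2 < 3 < 4. Listing each simplex with vertices in this order, K has dimension 2 with simplices:

  0-simplices (4): [1], [2], [3], [4]
  1-simplices (6): [1,2], [1,3], [1,4], [2,3], [2,4], [3,4]
  2-simplices (4): [1,2,3], [1,2,4], [1,3,4], [2,3,4]

giving chain groups C_0 ≅ Z^4, C_1 ≅ Z^6, C_2 ≅ Z^4.

∂_1: C_1 → C_0 is given by ∂[p,q] = [q] − [p]. For instance
  ∂[2,4] = [4] − [2].
This gives a 4×6 integer matrix of rank 3; reducing to Smith normal form yields diagonal entries (1,1,1).

The boundary map ∂_2: C_2 → C_1 acts by ∂[p,q,r] = [q,r] − [p,r] + [p,q]. For instance
  ∂[2,3,4] = [3,4] − [2,4] + [2,3],
  ∂[1,2,3] = [2,3] − [1,3] + [1,2].
The resulting 6×4 matrix has rank 3, and its Smith normal form has invariant factors (1,1,1).

Computing H_k = (kernel of ∂_k) / (image of ∂_{k+1}):

  H_0: rank C_0 − rank ∂_1 = 4 − 3 = 1, and the invariant factors of ∂_1 are all 1, so H_0 = Z.
  H_1: rank ker ∂_1 − rank ∂_2 = (6 − 3) − 3 = 0, and the invariant factors of ∂_2 are all 1, so H_1 = 0.
  H_2: rank ker ∂_2 − rank ∂_3 = (4 − 3) − 0 = 1, and there is no ∂_3, so H_2 = Z.

H_0 ≅ Z,  H_1 = 0,  H_2 ≅ Z.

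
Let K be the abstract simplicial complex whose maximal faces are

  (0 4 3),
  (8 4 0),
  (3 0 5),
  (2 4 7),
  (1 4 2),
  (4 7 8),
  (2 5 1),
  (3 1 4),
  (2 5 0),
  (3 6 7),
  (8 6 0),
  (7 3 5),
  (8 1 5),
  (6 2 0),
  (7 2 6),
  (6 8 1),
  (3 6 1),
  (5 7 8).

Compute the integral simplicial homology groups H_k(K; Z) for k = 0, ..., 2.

H_0 ≅ Z,  H_1 ≅ Z^2,  H_2 ≅ Z.

Order the vertices as 0 < 1 < 2 < 3 < 4 < 5 < 6 < 7 < 8. Listing each simplex with vertices in this order, K has dimension 2 with simplices:

  0-simplices (9): [0], [1], [2], [3], [4], [5], [6], [7], [8]
  1-simplices (27): (27 of them)
  2-simplices (18): [0,2,5], [0,2,6], [0,3,4], [0,3,5], [0,4,8], [0,6,8], [1,2,4], [1,2,5], [1,3,4], [1,3,6], [1,5,8], [1,6,8], [2,4,7], [2,6,7], [3,5,7], [3,6,7], [4,7,8], [5,7,8]

so the chain groups are C_0 ≅ Z^9, C_1 ≅ Z^27, C_2 ≅ Z^18.

∂_1: C_1 → C_0 sends each edge [p,q] (with p < q) to q − p.
This gives a 9×27 integer matrix of rank 8; reducing to Smith normal form yields diagonal entries (1,1,1,1,1,1,1,1).

Boundary ∂_2: C_2 → C_1 maps a triangle to the signed sum of its edges. For instance
  ∂[5,7,8] = [7,8] − [5,8] + [5,7],
  ∂[0,2,5] = [2,5] − [0,5] + [0,2].
The resulting 27×18 matrix has rank 17, and its Smith normal form has invariant factors (1,1,1,1,1,1,1,1,1,1,1,1,1,1,1,1,1).

Now H_k = ker ∂_k / im ∂_{k+1}, so:

  H_0: rank C_0 − rank ∂_1 = 9 − 8 = 1, and the invariant factors of ∂_1 are all 1, so H_0 = Z.
  H_1: rank ker ∂_1 − rank ∂_2 = (27 − 8) − 17 = 2, and the invariant factors of ∂_2 are all 1, so H_1 = Z^2.
  H_2: rank ker ∂_2 − rank ∂_3 = (18 − 17) − 0 = 1, and there is no ∂_3, so H_2 = Z.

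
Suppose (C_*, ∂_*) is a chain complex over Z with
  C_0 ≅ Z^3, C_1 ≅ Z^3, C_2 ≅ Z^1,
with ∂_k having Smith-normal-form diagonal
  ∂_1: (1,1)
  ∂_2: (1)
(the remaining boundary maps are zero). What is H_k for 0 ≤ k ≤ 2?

H_0: b_0 = 3 − 0 − 2 = 1; torsion from ∂_1 factors > 1: none. So H_0 = Z.
H_1: b_1 = 3 − 2 − 1 = 0; torsion from ∂_2 factors > 1: none. So H_1 = 0.
H_2: b_2 = 1 − 1 − 0 = 0; torsion from ∂_3 factors > 1: none. So H_2 = 0.

H_0 = Z,  H_1 = 0,  H_2 = 0.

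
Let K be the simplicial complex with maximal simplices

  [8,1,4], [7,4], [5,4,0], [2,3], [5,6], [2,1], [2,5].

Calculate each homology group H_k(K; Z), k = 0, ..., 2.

H_0 = Z,  H_1 = Z,  H_2 = 0.

Take the total order 0 < 1 < 2 < 3 < 4 < 5 < 6 < 7 < 8 on the vertex set. Then K (dimension 2) consists of the simplices:

  0-simplices (9): [0], [1], [2], [3], [4], [5], [6], [7], [8]
  1-simplices (11): [0,4], [0,5], [1,2], [1,4], [1,8], [2,3], [2,5], [4,5], [4,7], [4,8], [5,6]
  2-simplices (2): [0,4,5], [1,4,8]

giving chain groups C_0 ≅ Z^9, C_1 ≅ Z^11, C_2 ≅ Z^2.

The boundary map ∂_1: C_1 → C_0 is given by ∂[p,q] = [q] − [p].
As a 9×11 matrix over Z this has rank 8, with invariant factors (1,1,1,1,1,1,1,1).

The boundary map ∂_2: C_2 → C_1 sends each 2-simplex [p,q,r] to [q,r] − [p,r] + [p,q]. For instance
  ∂[0,4,5] = [4,5] − [0,5] + [0,4],
  ∂[1,4,8] = [4,8] − [1,8] + [1,4].
The resulting 11×2 matrix has rank 2, and its Smith normal form has invariant factors (1,1).

Now H_k = ker ∂_k / im ∂_{k+1}, so:

  H_0: rank C_0 − rank ∂_1 = 9 − 8 = 1, and the invariant factors of ∂_1 are all 1, so H_0 = Z.
  H_1: rank ker ∂_1 − rank ∂_2 = (11 − 8) − 2 = 1, and the invariant factors of ∂_2 are all 1, so H_1 = Z.
  H_2: rank ker ∂_2 − rank ∂_3 = (2 − 2) − 0 = 0, and there is no ∂_3, so H_2 = 0.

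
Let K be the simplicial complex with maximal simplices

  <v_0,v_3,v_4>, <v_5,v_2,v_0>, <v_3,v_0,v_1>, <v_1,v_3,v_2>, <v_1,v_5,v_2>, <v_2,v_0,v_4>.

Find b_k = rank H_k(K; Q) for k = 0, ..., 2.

We work with the vertex ordering v_0 < v_1 < v_2 < v_3 < v_4 < v_5. The simplices of K, each written with vertices in increasing order, are:

  0-simplices (6): [v_0], [v_1], [v_2], [v_3], [v_4], [v_5]
  1-simplices (12): [v_0,v_1], [v_0,v_2], [v_0,v_3], [v_0,v_4], [v_0,v_5], [v_1,v_2], [v_1,v_3], [v_1,v_5], [v_2,v_3], [v_2,v_4], [v_2,v_5], [v_3,v_4]
  2-simplices (6): [v_0,v_1,v_3], [v_0,v_2,v_4], [v_0,v_2,v_5], [v_0,v_3,v_4], [v_1,v_2,v_3], [v_1,v_2,v_5]

Hence C_0 ≅ Z^6, C_1 ≅ Z^12, C_2 ≅ Z^6.

The boundary map ∂_1: C_1 → C_0 is given by ∂[p,q] = [q] − [p]. For instance
  ∂[v_2,v_3] = [v_3] − [v_2].
As a 6×12 matrix over Z this has rank 5, with invariant factors (1,1,1,1,1).

Boundary ∂_2: C_2 → C_1 acts by ∂[p,q,r] = [q,r] − [p,r] + [p,q]. For instance
  ∂[v_1,v_2,v_5] = [v_2,v_5] − [v_1,v_5] + [v_1,v_2],
  ∂[v_0,v_1,v_3] = [v_1,v_3] − [v_0,v_3] + [v_0,v_1].
The resulting 12×6 matrix has rank 6, and its Smith normal form has invariant factors (1,1,1,1,1,1).

From H_k ≅ ker(∂_k) / im(∂_{k+1}) we obtain:

  H_0: rank C_0 − rank ∂_1 = 6 − 5 = 1, and the invariant factors of ∂_1 are all 1, so H_0 ≅ Z.
  H_1: rank ker ∂_1 − rank ∂_2 = (12 − 5) − 6 = 1, and the invariant factors of ∂_2 are all 1, so H_1 ≅ Z.
  H_2: rank ker ∂_2 − rank ∂_3 = (6 − 6) − 0 = 0, and there is no ∂_3, so H_2 ≅ 0.

As a check, the Euler characteristic is 6 − 12 + 6 = 0, which agrees with 1 − 1 + 0 = 0.

Hence the Betti numbers are b_0 = 1, b_1 = 1, b_2 = 0.

b_0 = 1, b_1 = 1, b_2 = 0.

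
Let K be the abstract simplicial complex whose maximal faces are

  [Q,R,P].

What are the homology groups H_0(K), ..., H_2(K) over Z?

H_0 ≅ Z,  H_1 = 0,  H_2 = 0.

Fix the vertex order P < Q < R and write every simplex with vertices in increasing order. Then dim K = 2 and the simplices of K are:

  0-simplices (3): P, Q, R
  1-simplices (3): PQ, PR, QR
  2-simplices (1): PQR

Hence C_0 ≅ Z^3, C_1 ≅ Z^3, C_2 ≅ Z^1.

Boundary ∂_1: C_1 → C_0 is given by ∂[p,q] = [q] − [p]. For instance
  ∂QR = R − Q.
This gives a 3×3 integer matrix of rank 2; reducing to Smith normal form yields diagonal entries (1,1).

∂_2: C_2 → C_1 sends each 2-simplex [p,q,r] to [q,r] − [p,r] + [p,q]. For instance
  ∂PQR = QR − PR + PQ.
This gives a 3×1 integer matrix of rank 1; reducing to Smith normal form yields diagonal entries (1).

From H_k ≅ ker(∂_k) / im(∂_{k+1}) we obtain:

  H_0: rank C_0 − rank ∂_1 = 3 − 2 = 1, and the invariant factors of ∂_1 are all 1, so H_0 ≅ Z.
  H_1: rank ker ∂_1 − rank ∂_2 = (3 − 2) − 1 = 0, and the invariant factors of ∂_2 are all 1, so H_1 ≅ 0.
  H_2: rank ker ∂_2 − rank ∂_3 = (1 − 1) − 0 = 0, and there is no ∂_3, so H_2 ≅ 0.

(K is a triangulation of the 2-simplex.)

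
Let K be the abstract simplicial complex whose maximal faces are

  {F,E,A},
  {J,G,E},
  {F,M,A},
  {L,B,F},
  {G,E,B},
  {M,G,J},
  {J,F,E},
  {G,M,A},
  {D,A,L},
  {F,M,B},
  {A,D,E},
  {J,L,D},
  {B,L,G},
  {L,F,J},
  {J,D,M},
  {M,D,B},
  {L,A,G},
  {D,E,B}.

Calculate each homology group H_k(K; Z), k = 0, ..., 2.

H_0 ≅ Z,  H_1 ≅ Z^2,  H_2 ≅ Z.

Take the total order A < B < D < E < F < G < J < L < M on the vertex set. Then K (dimension 2) consists of the simplices:

  0-simplices (9): A, B, D, E, F, G, J, L, M
  1-simplices (27): AD, AE, AF, AG, AL, AM, BD, BE, BF, BG, BL, BM, DE, DJ, DL, DM, EF, EG, EJ, FJ, FL, FM, GJ, GL, GM, JL, JM
  2-simplices (18): ADE, ADL, AEF, AFM, AGL, AGM, BDE, BDM, BEG, BFL, BFM, BGL, DJL, DJM, EFJ, EGJ, FJL, GJM

giving chain groups C_0 ≅ Z^9, C_1 ≅ Z^27, C_2 ≅ Z^18.

The boundary map ∂_1: C_1 → C_0 is given by ∂[p,q] = [q] − [p]. For instance
  ∂DJ = J − D.
The 9×27 boundary matrix has rank 8 and Smith normal form diag(1,1,1,1,1,1,1,1).

Boundary ∂_2: C_2 → C_1 acts by ∂[p,q,r] = [q,r] − [p,r] + [p,q]. For instance
  ∂AEF = EF − AF + AE,
  ∂EGJ = GJ − EJ + EG.
The 27×18 boundary matrix has rank 17 and Smith normal form diag(1,1,1,1,1,1,1,1,1,1,1,1,1,1,1,1,1).

Reading off H_k = ker ∂_k / im ∂_{k+1}:

  H_0: rank C_0 − rank ∂_1 = 9 − 8 = 1, and the invariant factors of ∂_1 are all 1, so H_0 ≅ Z.
  H_1: rank ker ∂_1 − rank ∂_2 = (27 − 8) − 17 = 2, and the invariant factors of ∂_2 are all 1, so H_1 ≅ Z^2.
  H_2: rank ker ∂_2 − rank ∂_3 = (18 − 17) − 0 = 1, and there is no ∂_3, so H_2 ≅ Z.

As a check, the Euler characteristic is 9 − 27 + 18 = 0, which agrees with 1 − 2 + 1 = 0.
(K is a triangulation of the torus T^2.)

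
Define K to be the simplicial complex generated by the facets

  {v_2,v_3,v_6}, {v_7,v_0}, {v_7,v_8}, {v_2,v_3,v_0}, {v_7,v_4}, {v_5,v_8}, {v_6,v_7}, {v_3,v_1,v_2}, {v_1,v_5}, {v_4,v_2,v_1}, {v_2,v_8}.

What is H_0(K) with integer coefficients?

H_0 = Z.

Take the total order v_0 < v_1 < v_2 < v_3 < v_4 < v_5 < v_6 < v_7 < v_8 on the vertex set. Then K (dimension 2) consists of the simplices:

  0-simplices (9): [v_0], [v_1], [v_2], [v_3], [v_4], [v_5], [v_6], [v_7], [v_8]
  1-simplices (16): (16 of them)
  2-simplices (4): [v_0,v_2,v_3], [v_1,v_2,v_3], [v_1,v_2,v_4], [v_2,v_3,v_6]

so the chain groups are C_0 ≅ Z^9, C_1 ≅ Z^16, C_2 ≅ Z^4.

∂_1: C_1 → C_0 sends each edge [p,q] (with p < q) to q − p.
This gives a 9×16 integer matrix of rank 8; reducing to Smith normal form yields diagonal entries (1,1,1,1,1,1,1,1).

The boundary map ∂_2: C_2 → C_1 sends each 2-simplex [p,q,r] to [q,r] − [p,r] + [p,q]. For instance
  ∂[v_1,v_2,v_3] = [v_2,v_3] − [v_1,v_3] + [v_1,v_2],
  ∂[v_0,v_2,v_3] = [v_2,v_3] − [v_0,v_3] + [v_0,v_2].
As a 16×4 matrix over Z this has rank 4, with invariant factors (1,1,1,1).

Computing H_k = (kernel of ∂_k) / (image of ∂_{k+1}):

  H_0: rank C_0 − rank ∂_1 = 9 − 8 = 1, and the invariant factors of ∂_1 are all 1, so H_0 = Z.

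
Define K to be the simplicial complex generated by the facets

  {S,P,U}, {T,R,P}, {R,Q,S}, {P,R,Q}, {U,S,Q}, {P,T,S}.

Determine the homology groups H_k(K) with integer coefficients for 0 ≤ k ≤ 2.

H_0 = Z,  H_1 = Z,  H_2 = 0.

We work with the vertex ordering P < Q < R < S < T < U. The simplices of K, each written with vertices in increasing order, are:

  0-simplices (6): P, Q, R, S, T, U
  1-simplices (12): PQ, PR, PS, PT, PU, QR, QS, QU, RS, RT, ST, SU
  2-simplices (6): PQR, PRT, PST, PSU, QRS, QSU

giving chain groups C_0 ≅ Z^6, C_1 ≅ Z^12, C_2 ≅ Z^6.

Boundary ∂_1: C_1 → C_0 maps an edge to its endpoints' difference, ∂[p,q] = q − p. For instance
  ∂PT = T − P.
As a 6×12 matrix over Z this has rank 5, with invariant factors (1,1,1,1,1).

Boundary ∂_2: C_2 → C_1 sends each 2-simplex [p,q,r] to [q,r] − [p,r] + [p,q]. For instance
  ∂PST = ST − PT + PS,
  ∂PRT = RT − PT + PR.
This gives a 12×6 integer matrix of rank 6; reducing to Smith normal form yields diagonal entries (1,1,1,1,1,1).

Computing H_k = (kernel of ∂_k) / (image of ∂_{k+1}):

  H_0: rank C_0 − rank ∂_1 = 6 − 5 = 1, and the invariant factors of ∂_1 are all 1, so H_0 ≅ Z.
  H_1: rank ker ∂_1 − rank ∂_2 = (12 − 5) − 6 = 1, and the invariant factors of ∂_2 are all 1, so H_1 ≅ Z.
  H_2: rank ker ∂_2 − rank ∂_3 = (6 − 6) − 0 = 0, and there is no ∂_3, so H_2 ≅ 0.

(K is a triangulation of the cylinder S^1 x I.)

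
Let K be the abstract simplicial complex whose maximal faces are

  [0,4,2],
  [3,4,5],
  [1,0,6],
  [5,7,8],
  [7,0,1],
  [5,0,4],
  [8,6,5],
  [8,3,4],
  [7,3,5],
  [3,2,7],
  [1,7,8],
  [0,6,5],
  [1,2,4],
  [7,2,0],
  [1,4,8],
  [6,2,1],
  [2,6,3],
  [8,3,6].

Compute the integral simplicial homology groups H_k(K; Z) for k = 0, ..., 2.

We work with the vertex ordering 0 < 1 < 2 < 3 < 4 < 5 < 6 < 7 < 8. The simplices of K, each written with vertices in increasing order, are:

  0-simplices (9): [0], [1], [2], [3], [4], [5], [6], [7], [8]
  1-simplices (27): (27 of them)
  2-simplices (18): [0,1,6], [0,1,7], [0,2,4], [0,2,7], [0,4,5], [0,5,6], [1,2,4], [1,2,6], [1,4,8], [1,7,8], [2,3,6], [2,3,7], [3,4,5], [3,4,8], [3,5,7], [3,6,8], [5,6,8], [5,7,8]

Hence C_0 ≅ Z^9, C_1 ≅ Z^27, C_2 ≅ Z^18.

∂_1: C_1 → C_0 is given by ∂[p,q] = [q] − [p].
The resulting 9×27 matrix has rank 8, and its Smith normal form has invariant factors (1,1,1,1,1,1,1,1).

∂_2: C_2 → C_1 maps a triangle to the signed sum of its edges. For instance
  ∂[2,3,6] = [3,6] − [2,6] + [2,3],
  ∂[3,5,7] = [5,7] − [3,7] + [3,5].
This gives a 27×18 integer matrix of rank 18; reducing to Smith normal form yields diagonal entries (1,1,1,1,1,1,1,1,1,1,1,1,1,1,1,1,1,2).

Reading off H_k = ker ∂_k / im ∂_{k+1}:

  H_0: rank C_0 − rank ∂_1 = 9 − 8 = 1, and the invariant factors of ∂_1 are all 1, so H_0 = Z.
  H_1: rank ker ∂_1 − rank ∂_2 = (27 − 8) − 18 = 1, and ∂_2 has invariant factor 2 > 1, so H_1 = Z ⊕ Z_2.
  H_2: rank ker ∂_2 − rank ∂_3 = (18 − 18) − 0 = 0, and there is no ∂_3, so H_2 = 0.

As a check, the Euler characteristic is 9 − 27 + 18 = 0, which agrees with 1 − 1 + 0 = 0.
(K is a triangulation of the Klein bottle.)

H_0 = Z,  H_1 = Z ⊕ Z_2,  H_2 = 0.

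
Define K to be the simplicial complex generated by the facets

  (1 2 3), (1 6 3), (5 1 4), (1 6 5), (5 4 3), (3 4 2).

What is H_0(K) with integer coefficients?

H_0 = Z.

Order the vertices as 1 < 2 < 3 < 4 < 5 < 6. Listing each simplex with vertices in this order, K has dimension 2 with simplices:

  0-simplices (6): [1], [2], [3], [4], [5], [6]
  1-simplices (12): [1,2], [1,3], [1,4], [1,5], [1,6], [2,3], [2,4], [3,4], [3,5], [3,6], [4,5], [5,6]
  2-simplices (6): [1,2,3], [1,3,6], [1,4,5], [1,5,6], [2,3,4], [3,4,5]

so the chain groups are C_0 ≅ Z^6, C_1 ≅ Z^12, C_2 ≅ Z^6.

The boundary map ∂_1: C_1 → C_0 is given by ∂[p,q] = [q] − [p]. For instance
  ∂[1,5] = [5] − [1].
The resulting 6×12 matrix has rank 5, and its Smith normal form has invariant factors (1,1,1,1,1).

∂_2: C_2 → C_1 sends each 2-simplex [p,q,r] to [q,r] − [p,r] + [p,q]. For instance
  ∂[3,4,5] = [4,5] − [3,5] + [3,4],
  ∂[1,2,3] = [2,3] − [1,3] + [1,2].
This gives a 12×6 integer matrix of rank 6; reducing to Smith normal form yields diagonal entries (1,1,1,1,1,1).

Computing H_k = (kernel of ∂_k) / (image of ∂_{k+1}):

  H_0: rank C_0 − rank ∂_1 = 6 − 5 = 1, and the invariant factors of ∂_1 are all 1, so H_0 ≅ Z.

(K is a triangulation of the cylinder S^1 x I.)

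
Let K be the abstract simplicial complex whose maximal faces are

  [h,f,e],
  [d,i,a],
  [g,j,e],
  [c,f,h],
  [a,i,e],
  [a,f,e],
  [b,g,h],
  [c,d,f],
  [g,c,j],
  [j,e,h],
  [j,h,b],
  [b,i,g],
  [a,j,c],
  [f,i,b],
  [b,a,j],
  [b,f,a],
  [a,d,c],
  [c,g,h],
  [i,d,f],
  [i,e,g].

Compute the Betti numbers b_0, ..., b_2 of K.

K has 10 vertices, 30 edges, 20 triangles.
rank ∂_0 = 0, rank ∂_1 = 9 ⇒ b_0 = 10 − 0 − 9 = 1; all invariant factors of ∂_1 are 1 so no torsion. So H_0 = Z.
rank ∂_1 = 9, rank ∂_2 = 20 ⇒ b_1 = 30 − 9 − 20 = 1; ∂_2 has invariant factor(s) [2] giving torsion. So H_1 = Z × Z/2.
rank ∂_2 = 20, rank ∂_3 = 0 ⇒ b_2 = 20 − 20 − 0 = 0. So H_2 = 0.

b_0 = 1, b_1 = 1, b_2 = 0.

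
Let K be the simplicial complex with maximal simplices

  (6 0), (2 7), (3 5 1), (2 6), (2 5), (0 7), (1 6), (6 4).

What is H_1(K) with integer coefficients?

H_1 = Z^2.

Order the vertices as 0 < 1 < 2 < 3 < 4 < 5 < 6 < 7. Listing each simplex with vertices in this order, K has dimension 2 with simplices:

  0-simplices (8): [0], [1], [2], [3], [4], [5], [6], [7]
  1-simplices (10): [0,6], [0,7], [1,3], [1,5], [1,6], [2,5], [2,6], [2,7], [3,5], [4,6]
  2-simplices (1): [1,3,5]

Hence C_0 ≅ Z^8, C_1 ≅ Z^10, C_2 ≅ Z^1.

The boundary map ∂_1: C_1 → C_0 is given by ∂[p,q] = [q] − [p]. For instance
  ∂[2,6] = [6] − [2].
The resulting 8×10 matrix has rank 7, and its Smith normal form has invariant factors (1,1,1,1,1,1,1).

Boundary ∂_2: C_2 → C_1 maps a triangle to the signed sum of its edges. For instance
  ∂[1,3,5] = [3,5] − [1,5] + [1,3].
The 10×1 boundary matrix has rank 1 and Smith normal form diag(1).

Reading off H_k = ker ∂_k / im ∂_{k+1}:

  H_1: rank ker ∂_1 − rank ∂_2 = (10 − 7) − 1 = 2, and the invariant factors of ∂_2 are all 1, so H_1 ≅ Z^2.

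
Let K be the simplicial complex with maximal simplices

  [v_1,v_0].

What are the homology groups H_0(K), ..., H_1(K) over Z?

We work with the vertex ordering v_0 < v_1. The simplices of K, each written with vertices in increasing order, are:

  0-simplices (2): [v_0], [v_1]
  1-simplices (1): [v_0,v_1]

so the chain groups are C_0 ≅ Z^2, C_1 ≅ Z^1.

Boundary ∂_1: C_1 → C_0 sends each edge [p,q] (with p < q) to q − p.
The resulting 2×1 matrix has rank 1, and its Smith normal form has invariant factors (1).

From H_k ≅ ker(∂_k) / im(∂_{k+1}) we obtain:

  H_0: rank C_0 − rank ∂_1 = 2 − 1 = 1, and the invariant factors of ∂_1 are all 1, so H_0 = Z.
  H_1: rank ker ∂_1 − rank ∂_2 = (1 − 1) − 0 = 0, and there is no ∂_2, so H_1 = 0.

As a check, the Euler characteristic is 2 − 1 = 1, which agrees with 1 − 0 = 1.
(K is a triangulation of the 1-simplex.)

H_0 ≅ Z,  H_1 = 0.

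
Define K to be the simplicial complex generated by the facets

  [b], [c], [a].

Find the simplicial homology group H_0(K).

H_0 = Z^3.

Fix the vertex order a < b < c and write every simplex with vertices in increasing order. Then dim K = 0 and the simplices of K are:

  0-simplices (3): a, b, c

so the chain groups are C_0 ≅ Z^3.

Now H_k = ker ∂_k / im ∂_{k+1}, so:

  H_0: rank C_0 − rank ∂_1 = 3 − 0 = 3, and there is no ∂_1, so H_0 ≅ Z^3.

(K is a triangulation of a set of 3 points.)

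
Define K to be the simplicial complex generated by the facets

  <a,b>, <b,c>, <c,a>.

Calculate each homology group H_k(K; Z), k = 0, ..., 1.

H_0 = Z,  H_1 = Z.

Order the vertices as a < b < c. Listing each simplex with vertices in this order, K has dimension 1 with simplices:

  0-simplices (3): a, b, c
  1-simplices (3): ab, ac, bc

giving chain groups C_0 ≅ Z^3, C_1 ≅ Z^3.

The boundary map ∂_1: C_1 → C_0 is given by ∂[p,q] = [q] − [p].
As a 3×3 matrix over Z this has rank 2, with invariant factors (1,1).

Reading off H_k = ker ∂_k / im ∂_{k+1}:

  H_0: rank C_0 − rank ∂_1 = 3 − 2 = 1, and the invariant factors of ∂_1 are all 1, so H_0 ≅ Z.
  H_1: rank ker ∂_1 − rank ∂_2 = (3 − 2) − 0 = 1, and there is no ∂_2, so H_1 ≅ Z.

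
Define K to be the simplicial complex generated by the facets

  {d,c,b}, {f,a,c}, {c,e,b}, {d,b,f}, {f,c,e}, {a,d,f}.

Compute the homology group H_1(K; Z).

H_1 ≅ Z.

Take the total order a < b < c < d < e < f on the vertex set. Then K (dimension 2) consists of the simplices:

  0-simplices (6): a, b, c, d, e, f
  1-simplices (12): ac, ad, af, bc, bd, be, bf, cd, ce, cf, df, ef
  2-simplices (6): acf, adf, bcd, bce, bdf, cef

so the chain groups are C_0 ≅ Z^6, C_1 ≅ Z^12, C_2 ≅ Z^6.

Boundary ∂_1: C_1 → C_0 sends each edge [p,q] (with p < q) to q − p.
This gives a 6×12 integer matrix of rank 5; reducing to Smith normal form yields diagonal entries (1,1,1,1,1).

∂_2: C_2 → C_1 acts by ∂[p,q,r] = [q,r] − [p,r] + [p,q]. For instance
  ∂adf = df − af + ad,
  ∂bcd = cd − bd + bc.
The resulting 12×6 matrix has rank 6, and its Smith normal form has invariant factors (1,1,1,1,1,1).

Reading off H_k = ker ∂_k / im ∂_{k+1}:

  H_1: rank ker ∂_1 − rank ∂_2 = (12 − 5) − 6 = 1, and the invariant factors of ∂_2 are all 1, so H_1 ≅ Z.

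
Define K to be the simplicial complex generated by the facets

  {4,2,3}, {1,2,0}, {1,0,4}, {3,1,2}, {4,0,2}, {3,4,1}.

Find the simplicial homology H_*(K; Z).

H_0 ≅ Z,  H_1 = 0,  H_2 ≅ Z.

Order the vertices as 0 < 1 < 2 < 3 < 4. Listing each simplex with vertices in this order, K has dimension 2 with simplices:

  0-simplices (5): [0], [1], [2], [3], [4]
  1-simplices (9): [0,1], [0,2], [0,4], [1,2], [1,3], [1,4], [2,3], [2,4], [3,4]
  2-simplices (6): [0,1,2], [0,1,4], [0,2,4], [1,2,3], [1,3,4], [2,3,4]

so the chain groups are C_0 ≅ Z^5, C_1 ≅ Z^9, C_2 ≅ Z^6.

The boundary map ∂_1: C_1 → C_0 maps an edge to its endpoints' difference, ∂[p,q] = q − p. For instance
  ∂[1,2] = [2] − [1].
The resulting 5×9 matrix has rank 4, and its Smith normal form has invariant factors (1,1,1,1).

Boundary ∂_2: C_2 → C_1 maps a triangle to the signed sum of its edges. For instance
  ∂[1,3,4] = [3,4] − [1,4] + [1,3],
  ∂[0,1,2] = [1,2] − [0,2] + [0,1].
The 9×6 boundary matrix has rank 5 and Smith normal form diag(1,1,1,1,1).

Reading off H_k = ker ∂_k / im ∂_{k+1}:

  H_0: rank C_0 − rank ∂_1 = 5 − 4 = 1, and the invariant factors of ∂_1 are all 1, so H_0 ≅ Z.
  H_1: rank ker ∂_1 − rank ∂_2 = (9 − 4) − 5 = 0, and the invariant factors of ∂_2 are all 1, so H_1 ≅ 0.
  H_2: rank ker ∂_2 − rank ∂_3 = (6 − 5) − 0 = 1, and there is no ∂_3, so H_2 ≅ Z.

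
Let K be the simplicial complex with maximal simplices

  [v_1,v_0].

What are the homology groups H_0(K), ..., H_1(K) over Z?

K has 2 vertices, 1 edge.
rank ∂_0 = 0, rank ∂_1 = 1 ⇒ b_0 = 2 − 0 − 1 = 1; all invariant factors of ∂_1 are 1 so no torsion. So H_0 = Z.
rank ∂_1 = 1, rank ∂_2 = 0 ⇒ b_1 = 1 − 1 − 0 = 0. So H_1 = 0.

H_0 = Z,  H_1 = 0.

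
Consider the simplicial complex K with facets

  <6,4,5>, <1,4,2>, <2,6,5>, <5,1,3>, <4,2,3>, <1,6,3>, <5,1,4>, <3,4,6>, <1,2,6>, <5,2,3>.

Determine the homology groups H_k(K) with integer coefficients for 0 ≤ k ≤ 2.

H_0 ≅ Z,  H_1 ≅ Z/2,  H_2 = 0.

K has 6 vertices, 15 edges, 10 triangles.
rank ∂_0 = 0, rank ∂_1 = 5 ⇒ b_0 = 6 − 0 − 5 = 1; all invariant factors of ∂_1 are 1 so no torsion. So H_0 = Z.
rank ∂_1 = 5, rank ∂_2 = 10 ⇒ b_1 = 15 − 5 − 10 = 0; ∂_2 has invariant factor(s) [2] giving torsion. So H_1 = Z/2.
rank ∂_2 = 10, rank ∂_3 = 0 ⇒ b_2 = 10 − 10 − 0 = 0. So H_2 = 0.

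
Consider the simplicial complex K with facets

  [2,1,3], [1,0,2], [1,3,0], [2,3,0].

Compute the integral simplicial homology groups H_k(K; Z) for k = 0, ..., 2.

H_0 = Z,  H_1 = 0,  H_2 = Z.

We work with the vertex ordering 0 < 1 < 2 < 3. The simplices of K, each written with vertices in increasing order, are:

  0-simplices (4): [0], [1], [2], [3]
  1-simplices (6): [0,1], [0,2], [0,3], [1,2], [1,3], [2,3]
  2-simplices (4): [0,1,2], [0,1,3], [0,2,3], [1,2,3]

giving chain groups C_0 ≅ Z^4, C_1 ≅ Z^6, C_2 ≅ Z^4.

Boundary ∂_1: C_1 → C_0 maps an edge to its endpoints' difference, ∂[p,q] = q − p.
As a 4×6 matrix over Z this has rank 3, with invariant factors (1,1,1).

Boundary ∂_2: C_2 → C_1 maps a triangle to the signed sum of its edges. For instance
  ∂[0,2,3] = [2,3] − [0,3] + [0,2],
  ∂[1,2,3] = [2,3] − [1,3] + [1,2].
The 6×4 boundary matrix has rank 3 and Smith normal form diag(1,1,1).

Now H_k = ker ∂_k / im ∂_{k+1}, so:

  H_0: rank C_0 − rank ∂_1 = 4 − 3 = 1, and the invariant factors of ∂_1 are all 1, so H_0 = Z.
  H_1: rank ker ∂_1 − rank ∂_2 = (6 − 3) − 3 = 0, and the invariant factors of ∂_2 are all 1, so H_1 = 0.
  H_2: rank ker ∂_2 − rank ∂_3 = (4 − 3) − 0 = 1, and there is no ∂_3, so H_2 = Z.

As a check, the Euler characteristic is 4 − 6 + 4 = 2, which agrees with 1 − 0 + 1 = 2.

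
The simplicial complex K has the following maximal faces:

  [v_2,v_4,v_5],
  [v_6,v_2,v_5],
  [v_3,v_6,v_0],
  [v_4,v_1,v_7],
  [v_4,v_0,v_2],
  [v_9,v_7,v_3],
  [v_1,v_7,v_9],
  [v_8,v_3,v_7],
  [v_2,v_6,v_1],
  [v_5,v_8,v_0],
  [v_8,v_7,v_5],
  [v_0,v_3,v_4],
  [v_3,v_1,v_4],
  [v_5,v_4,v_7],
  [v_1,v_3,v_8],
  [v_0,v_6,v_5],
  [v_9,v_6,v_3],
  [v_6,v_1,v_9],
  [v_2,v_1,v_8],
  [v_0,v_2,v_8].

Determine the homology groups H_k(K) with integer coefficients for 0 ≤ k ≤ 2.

H_0 ≅ Z,  H_1 ≅ Z ⊕ Z/2Z,  H_2 = 0.

K has 10 vertices, 30 edges, 20 triangles.
rank ∂_0 = 0, rank ∂_1 = 9 ⇒ b_0 = 10 − 0 − 9 = 1; all invariant factors of ∂_1 are 1 so no torsion. So H_0 ≅ Z.
rank ∂_1 = 9, rank ∂_2 = 20 ⇒ b_1 = 30 − 9 − 20 = 1; ∂_2 has invariant factor(s) [2] giving torsion. So H_1 ≅ Z ⊕ Z/2Z.
rank ∂_2 = 20, rank ∂_3 = 0 ⇒ b_2 = 20 − 20 − 0 = 0. So H_2 ≅ 0.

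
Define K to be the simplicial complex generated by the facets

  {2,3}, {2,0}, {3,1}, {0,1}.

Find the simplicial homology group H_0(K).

We work with the vertex ordering 0 < 1 < 2 < 3. The simplices of K, each written with vertices in increasing order, are:

  0-simplices (4): [0], [1], [2], [3]
  1-simplices (4): [0,1], [0,2], [1,3], [2,3]

so the chain groups are C_0 ≅ Z^4, C_1 ≅ Z^4.

∂_1: C_1 → C_0 maps an edge to its endpoints' difference, ∂[p,q] = q − p.
As a 4×4 matrix over Z this has rank 3, with invariant factors (1,1,1).

From H_k ≅ ker(∂_k) / im(∂_{k+1}) we obtain:

  H_0: rank C_0 − rank ∂_1 = 4 − 3 = 1, and the invariant factors of ∂_1 are all 1, so H_0 = Z.

H_0 = Z.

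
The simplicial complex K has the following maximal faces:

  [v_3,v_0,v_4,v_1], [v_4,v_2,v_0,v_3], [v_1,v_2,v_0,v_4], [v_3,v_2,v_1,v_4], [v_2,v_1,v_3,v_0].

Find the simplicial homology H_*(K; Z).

We work with the vertex ordering v_0 < v_1 < v_2 < v_3 < v_4. The simplices of K, each written with vertices in increasing order, are:

  0-simplices (5): [v_0], [v_1], [v_2], [v_3], [v_4]
  1-simplices (10): [v_0,v_1], [v_0,v_2], [v_0,v_3], [v_0,v_4], [v_1,v_2], [v_1,v_3], [v_1,v_4], [v_2,v_3], [v_2,v_4], [v_3,v_4]
  2-simplices (10): [v_0,v_1,v_2], [v_0,v_1,v_3], [v_0,v_1,v_4], [v_0,v_2,v_3], [v_0,v_2,v_4], [v_0,v_3,v_4], [v_1,v_2,v_3], [v_1,v_2,v_4], [v_1,v_3,v_4], [v_2,v_3,v_4]
  3-simplices (5): [v_0,v_1,v_2,v_3], [v_0,v_1,v_2,v_4], [v_0,v_1,v_3,v_4], [v_0,v_2,v_3,v_4], [v_1,v_2,v_3,v_4]

giving chain groups C_0 ≅ Z^5, C_1 ≅ Z^10, C_2 ≅ Z^10, C_3 ≅ Z^5.

Boundary ∂_1: C_1 → C_0 is given by ∂[p,q] = [q] − [p]. For instance
  ∂[v_2,v_4] = [v_4] − [v_2].
The resulting 5×10 matrix has rank 4, and its Smith normal form has invariant factors (1,1,1,1).

∂_2: C_2 → C_1 sends each 2-simplex [p,q,r] to [q,r] − [p,r] + [p,q]. For instance
  ∂[v_1,v_2,v_4] = [v_2,v_4] − [v_1,v_4] + [v_1,v_2],
  ∂[v_0,v_1,v_2] = [v_1,v_2] − [v_0,v_2] + [v_0,v_1].
The resulting 10×10 matrix has rank 6, and its Smith normal form has invariant factors (1,1,1,1,1,1).

∂_3: C_3 → C_2 sends each 3-simplex σ to the alternating sum Σ_i (−1)^i (σ with its i-th vertex removed). For instance
  ∂[v_1,v_2,v_3,v_4] = [v_2,v_3,v_4] − [v_1,v_3,v_4] + [v_1,v_2,v_4] − [v_1,v_2,v_3],
  ∂[v_0,v_1,v_2,v_3] = [v_1,v_2,v_3] − [v_0,v_2,v_3] + [v_0,v_1,v_3] − [v_0,v_1,v_2].
The 10×5 boundary matrix has rank 4 and Smith normal form diag(1,1,1,1).

Reading off H_k = ker ∂_k / im ∂_{k+1}:

  H_0: rank C_0 − rank ∂_1 = 5 − 4 = 1, and the invariant factors of ∂_1 are all 1, so H_0 ≅ Z.
  H_1: rank ker ∂_1 − rank ∂_2 = (10 − 4) − 6 = 0, and the invariant factors of ∂_2 are all 1, so H_1 ≅ 0.
  H_2: rank ker ∂_2 − rank ∂_3 = (10 − 6) − 4 = 0, and the invariant factors of ∂_3 are all 1, so H_2 ≅ 0.
  H_3: rank ker ∂_3 − rank ∂_4 = (5 − 4) − 0 = 1, and there is no ∂_4, so H_3 ≅ Z.

H_0 ≅ Z,  H_1 = 0,  H_2 = 0,  H_3 ≅ Z.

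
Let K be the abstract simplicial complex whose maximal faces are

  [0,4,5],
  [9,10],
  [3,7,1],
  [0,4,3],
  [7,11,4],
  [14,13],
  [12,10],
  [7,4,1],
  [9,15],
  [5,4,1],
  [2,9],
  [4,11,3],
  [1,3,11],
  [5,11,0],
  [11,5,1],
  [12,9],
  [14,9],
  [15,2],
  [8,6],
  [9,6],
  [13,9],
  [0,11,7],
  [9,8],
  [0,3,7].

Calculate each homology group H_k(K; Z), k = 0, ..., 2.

Fix the vertex order 0 < 1 < 2 < 3 < 4 < 5 < 6 < 7 < 8 < 9 < 10 < 11 < 12 < 13 < 14 < 15 and write every simplex with vertices in increasing order. Then dim K = 2 and the simplices of K are:

  0-simplices (16): [0], [1], [2], [3], [4], [5], [6], [7], [8], [9], [10], [11], [12], [13], [14], [15]
  1-simplices (30): (30 of them)
  2-simplices (12): [0,3,4], [0,3,7], [0,4,5], [0,5,11], [0,7,11], [1,3,7], [1,3,11], [1,4,5], [1,4,7], [1,5,11], [3,4,11], [4,7,11]

so the chain groups are C_0 ≅ Z^16, C_1 ≅ Z^30, C_2 ≅ Z^12.

Boundary ∂_1: C_1 → C_0 is given by ∂[p,q] = [q] − [p].
The resulting 16×30 matrix has rank 14, and its Smith normal form has invariant factors (1,1,1,1,1,1,1,1,1,1,1,1,1,1).

∂_2: C_2 → C_1 maps a triangle to the signed sum of its edges. For instance
  ∂[1,4,7] = [4,7] − [1,7] + [1,4],
  ∂[1,4,5] = [4,5] − [1,5] + [1,4].
As a 30×12 matrix over Z this has rank 12, with invariant factors (1,1,1,1,1,1,1,1,1,1,1,2).

From H_k ≅ ker(∂_k) / im(∂_{k+1}) we obtain:

  H_0: rank C_0 − rank ∂_1 = 16 − 14 = 2, and the invariant factors of ∂_1 are all 1, so H_0 ≅ Z^2.
  H_1: rank ker ∂_1 − rank ∂_2 = (30 − 14) − 12 = 4, and ∂_2 has invariant factor 2 > 1, so H_1 ≅ Z^4 ⊕ Z_2.
  H_2: rank ker ∂_2 − rank ∂_3 = (12 − 12) − 0 = 0, and there is no ∂_3, so H_2 ≅ 0.

As a check, the Euler characteristic is 16 − 30 + 12 = -2, which agrees with 2 − 4 + 0 = -2.

H_0 = Z^2,  H_1 = Z^4 ⊕ Z_2,  H_2 = 0.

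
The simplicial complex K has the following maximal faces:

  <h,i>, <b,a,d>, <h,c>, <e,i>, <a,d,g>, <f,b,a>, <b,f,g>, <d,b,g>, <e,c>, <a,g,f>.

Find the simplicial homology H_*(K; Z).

H_0 ≅ Z^2,  H_1 ≅ Z,  H_2 ≅ Z.

Fix the vertex order a < b < c < d < e < f < g < h < i and write every simplex with vertices in increasing order. Then dim K = 2 and the simplices of K are:

  0-simplices (9): a, b, c, d, e, f, g, h, i
  1-simplices (13): ab, ad, af, ag, bd, bf, bg, ce, ch, dg, ei, fg, hi
  2-simplices (6): abd, abf, adg, afg, bdg, bfg

Hence C_0 ≅ Z^9, C_1 ≅ Z^13, C_2 ≅ Z^6.

Boundary ∂_1: C_1 → C_0 maps an edge to its endpoints' difference, ∂[p,q] = q − p. For instance
  ∂ch = h − c.
The resulting 9×13 matrix has rank 7, and its Smith normal form has invariant factors (1,1,1,1,1,1,1).

Boundary ∂_2: C_2 → C_1 sends each 2-simplex [p,q,r] to [q,r] − [p,r] + [p,q]. For instance
  ∂adg = dg − ag + ad,
  ∂abd = bd − ad + ab.
The resulting 13×6 matrix has rank 5, and its Smith normal form has invariant factors (1,1,1,1,1).

Reading off H_k = ker ∂_k / im ∂_{k+1}:

  H_0: rank C_0 − rank ∂_1 = 9 − 7 = 2, and the invariant factors of ∂_1 are all 1, so H_0 ≅ Z^2.
  H_1: rank ker ∂_1 − rank ∂_2 = (13 − 7) − 5 = 1, and the invariant factors of ∂_2 are all 1, so H_1 ≅ Z.
  H_2: rank ker ∂_2 − rank ∂_3 = (6 − 5) − 0 = 1, and there is no ∂_3, so H_2 ≅ Z.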